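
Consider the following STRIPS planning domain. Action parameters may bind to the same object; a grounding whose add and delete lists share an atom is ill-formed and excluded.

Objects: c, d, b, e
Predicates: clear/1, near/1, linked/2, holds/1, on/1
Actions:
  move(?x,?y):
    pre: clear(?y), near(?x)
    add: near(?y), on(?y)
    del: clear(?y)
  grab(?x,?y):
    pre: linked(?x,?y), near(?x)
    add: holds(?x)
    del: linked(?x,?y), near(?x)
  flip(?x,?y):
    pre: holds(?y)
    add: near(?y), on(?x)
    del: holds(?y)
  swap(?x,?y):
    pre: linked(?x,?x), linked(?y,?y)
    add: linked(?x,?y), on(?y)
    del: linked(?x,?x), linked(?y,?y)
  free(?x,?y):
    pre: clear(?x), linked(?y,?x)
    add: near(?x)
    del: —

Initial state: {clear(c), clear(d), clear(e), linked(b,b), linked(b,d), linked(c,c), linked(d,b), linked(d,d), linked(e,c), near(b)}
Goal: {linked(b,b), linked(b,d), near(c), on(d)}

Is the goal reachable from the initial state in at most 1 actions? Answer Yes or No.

No

1. move(b,c)  →  {clear(d), clear(e), linked(b,b), linked(b,d), linked(c,c), linked(d,b), linked(d,d), linked(e,c), near(b), near(c), on(c)}
2. move(c,d)  →  {clear(e), linked(b,b), linked(b,d), linked(c,c), linked(d,b), linked(d,d), linked(e,c), near(b), near(c), near(d), on(c), on(d)}
optimal plan length = 2; 2 > 1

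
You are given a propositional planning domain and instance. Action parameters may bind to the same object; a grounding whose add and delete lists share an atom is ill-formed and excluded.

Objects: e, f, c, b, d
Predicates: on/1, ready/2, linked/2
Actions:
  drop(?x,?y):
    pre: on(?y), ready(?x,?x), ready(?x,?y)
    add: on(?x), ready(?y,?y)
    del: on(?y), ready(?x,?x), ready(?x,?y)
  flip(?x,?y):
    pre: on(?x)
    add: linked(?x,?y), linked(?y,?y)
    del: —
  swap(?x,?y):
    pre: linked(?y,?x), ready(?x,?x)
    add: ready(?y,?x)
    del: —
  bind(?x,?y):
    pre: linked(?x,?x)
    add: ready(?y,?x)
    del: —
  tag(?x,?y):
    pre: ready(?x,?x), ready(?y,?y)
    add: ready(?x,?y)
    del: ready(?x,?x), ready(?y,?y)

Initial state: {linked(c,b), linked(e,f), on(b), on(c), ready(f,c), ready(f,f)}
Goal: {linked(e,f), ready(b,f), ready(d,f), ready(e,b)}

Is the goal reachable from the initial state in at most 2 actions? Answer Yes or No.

No

1. flip(c,f)  →  {linked(c,b), linked(c,f), linked(e,f), linked(f,f), on(b), on(c), ready(f,c), ready(f,f)}
2. flip(c,b)  →  {linked(b,b), linked(c,b), linked(c,f), linked(e,f), linked(f,f), on(b), on(c), ready(f,c), ready(f,f)}
3. bind(f,b)  →  {linked(b,b), linked(c,b), linked(c,f), linked(e,f), linked(f,f), on(b), on(c), ready(b,f), ready(f,c), ready(f,f)}
4. bind(f,d)  →  {linked(b,b), linked(c,b), linked(c,f), linked(e,f), linked(f,f), on(b), on(c), ready(b,f), ready(d,f), ready(f,c), ready(f,f)}
5. bind(b,e)  →  {linked(b,b), linked(c,b), linked(c,f), linked(e,f), linked(f,f), on(b), on(c), ready(b,f), ready(d,f), ready(e,b), ready(f,c), ready(f,f)}
optimal plan length = 5; 5 > 2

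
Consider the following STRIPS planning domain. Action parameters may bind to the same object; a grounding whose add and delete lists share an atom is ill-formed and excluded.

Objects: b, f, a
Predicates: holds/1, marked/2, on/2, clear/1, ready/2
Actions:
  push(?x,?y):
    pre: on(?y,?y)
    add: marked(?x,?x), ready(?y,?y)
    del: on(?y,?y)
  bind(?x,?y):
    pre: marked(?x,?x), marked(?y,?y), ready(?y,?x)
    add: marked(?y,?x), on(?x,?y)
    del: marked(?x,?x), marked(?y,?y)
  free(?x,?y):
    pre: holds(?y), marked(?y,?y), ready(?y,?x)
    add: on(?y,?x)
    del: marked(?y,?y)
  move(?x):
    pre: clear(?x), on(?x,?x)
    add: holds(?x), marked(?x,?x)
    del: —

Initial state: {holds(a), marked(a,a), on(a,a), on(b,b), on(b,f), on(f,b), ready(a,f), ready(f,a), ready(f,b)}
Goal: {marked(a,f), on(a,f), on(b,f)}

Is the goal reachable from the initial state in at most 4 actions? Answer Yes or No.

1. push(f,b)  →  {holds(a), marked(a,a), marked(f,f), on(a,a), on(b,f), on(f,b), ready(a,f), ready(b,b), ready(f,a), ready(f,b)}
2. bind(f,a)  →  {holds(a), marked(a,f), on(a,a), on(b,f), on(f,a), on(f,b), ready(a,f), ready(b,b), ready(f,a), ready(f,b)}
3. push(a,a)  →  {holds(a), marked(a,a), marked(a,f), on(b,f), on(f,a), on(f,b), ready(a,a), ready(a,f), ready(b,b), ready(f,a), ready(f,b)}
4. free(f,a)  →  {holds(a), marked(a,f), on(a,f), on(b,f), on(f,a), on(f,b), ready(a,a), ready(a,f), ready(b,b), ready(f,a), ready(f,b)}
optimal plan length = 4; 4 ≤ 4

Yes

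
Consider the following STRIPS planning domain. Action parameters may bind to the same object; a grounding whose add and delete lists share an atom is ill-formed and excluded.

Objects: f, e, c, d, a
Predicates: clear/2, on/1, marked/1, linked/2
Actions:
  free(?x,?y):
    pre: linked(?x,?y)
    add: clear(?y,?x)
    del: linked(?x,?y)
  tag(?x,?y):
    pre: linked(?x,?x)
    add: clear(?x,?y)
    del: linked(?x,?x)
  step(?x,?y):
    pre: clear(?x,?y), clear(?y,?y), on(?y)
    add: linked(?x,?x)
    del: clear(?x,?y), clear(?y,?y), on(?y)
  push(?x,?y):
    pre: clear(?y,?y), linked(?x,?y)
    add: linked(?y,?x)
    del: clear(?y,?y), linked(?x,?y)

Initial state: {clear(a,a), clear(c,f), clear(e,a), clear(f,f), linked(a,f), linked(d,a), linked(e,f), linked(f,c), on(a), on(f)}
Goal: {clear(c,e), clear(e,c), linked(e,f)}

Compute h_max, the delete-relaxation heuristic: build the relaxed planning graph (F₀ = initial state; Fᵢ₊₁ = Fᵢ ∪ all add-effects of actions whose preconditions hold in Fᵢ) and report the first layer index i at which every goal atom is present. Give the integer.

F0 = init (10 atoms)
F1 = F0 ∪ {clear(a,d), clear(f,a), clear(f,e), linked(a,a), linked(a,d), linked(c,c), linked(e,e), linked(f,a), linked(f,e), linked(f,f)}  (20 atoms)
F2 = F1 ∪ {clear(a,c), clear(a,e), clear(a,f), clear(c,a), clear(c,c), clear(c,d), clear(c,e), clear(d,a), clear(e,c), clear(e,d), clear(e,e), clear(e,f), clear(f,c), clear(f,d)}  (34 atoms)
goal ⊆ F2  ⇒  h_max = 2

2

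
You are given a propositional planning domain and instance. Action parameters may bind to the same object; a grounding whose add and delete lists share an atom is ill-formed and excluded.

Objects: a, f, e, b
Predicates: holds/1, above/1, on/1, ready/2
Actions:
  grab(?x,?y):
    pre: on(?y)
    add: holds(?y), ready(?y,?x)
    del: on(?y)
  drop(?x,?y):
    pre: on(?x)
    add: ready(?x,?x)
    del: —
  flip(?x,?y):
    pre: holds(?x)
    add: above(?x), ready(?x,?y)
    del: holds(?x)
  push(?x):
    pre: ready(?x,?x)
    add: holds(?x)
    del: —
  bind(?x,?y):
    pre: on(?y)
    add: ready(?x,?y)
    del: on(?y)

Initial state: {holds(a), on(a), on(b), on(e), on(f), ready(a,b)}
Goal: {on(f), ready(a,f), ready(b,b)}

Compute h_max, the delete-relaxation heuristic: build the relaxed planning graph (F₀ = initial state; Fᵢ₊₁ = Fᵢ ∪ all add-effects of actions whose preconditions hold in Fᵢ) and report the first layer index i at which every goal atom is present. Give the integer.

F0 = init (6 atoms)
F1 = F0 ∪ {above(a), holds(b), holds(e), holds(f), ready(a,a), ready(a,e), ready(a,f), ready(b,a), ready(b,b), ready(b,e), ready(b,f), ready(e,a), ready(e,b), ready(e,e), ready(e,f), ready(f,a), ready(f,b), ready(f,e), ready(f,f)}  (25 atoms)
goal ⊆ F1  ⇒  h_max = 1

1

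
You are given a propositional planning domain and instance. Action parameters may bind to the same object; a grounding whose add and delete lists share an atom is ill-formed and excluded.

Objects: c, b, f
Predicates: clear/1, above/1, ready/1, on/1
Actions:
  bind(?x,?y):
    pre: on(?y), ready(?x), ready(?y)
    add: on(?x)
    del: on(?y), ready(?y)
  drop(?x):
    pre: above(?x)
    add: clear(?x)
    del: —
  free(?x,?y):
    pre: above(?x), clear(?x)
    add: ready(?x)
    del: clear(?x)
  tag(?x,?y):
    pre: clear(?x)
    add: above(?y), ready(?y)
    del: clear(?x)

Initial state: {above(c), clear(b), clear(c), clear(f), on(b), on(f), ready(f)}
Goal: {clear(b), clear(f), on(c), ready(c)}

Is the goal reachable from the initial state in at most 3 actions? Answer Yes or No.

1. free(c,c)  →  {above(c), clear(b), clear(f), on(b), on(f), ready(c), ready(f)}
2. bind(c,f)  →  {above(c), clear(b), clear(f), on(b), on(c), ready(c)}
optimal plan length = 2; 2 ≤ 3

Yes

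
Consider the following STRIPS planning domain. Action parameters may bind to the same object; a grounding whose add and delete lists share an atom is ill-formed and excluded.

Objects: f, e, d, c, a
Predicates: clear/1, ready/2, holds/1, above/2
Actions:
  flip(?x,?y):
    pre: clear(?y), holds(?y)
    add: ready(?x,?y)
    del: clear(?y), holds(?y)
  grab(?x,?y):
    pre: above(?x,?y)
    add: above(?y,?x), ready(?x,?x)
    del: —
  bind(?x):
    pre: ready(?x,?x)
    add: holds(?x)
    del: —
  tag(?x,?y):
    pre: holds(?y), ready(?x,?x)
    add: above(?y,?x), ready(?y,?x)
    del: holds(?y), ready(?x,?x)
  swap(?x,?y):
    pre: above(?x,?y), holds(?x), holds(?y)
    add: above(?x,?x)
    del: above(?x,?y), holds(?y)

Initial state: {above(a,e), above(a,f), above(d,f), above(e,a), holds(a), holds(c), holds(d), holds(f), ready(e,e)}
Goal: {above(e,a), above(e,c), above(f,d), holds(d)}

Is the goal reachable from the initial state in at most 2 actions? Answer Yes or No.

No

1. grab(d,f)  →  {above(a,e), above(a,f), above(d,f), above(e,a), above(f,d), holds(a), holds(c), holds(d), holds(f), ready(d,d), ready(e,e)}
2. tag(e,c)  →  {above(a,e), above(a,f), above(c,e), above(d,f), above(e,a), above(f,d), holds(a), holds(d), holds(f), ready(c,e), ready(d,d)}
3. grab(c,e)  →  {above(a,e), above(a,f), above(c,e), above(d,f), above(e,a), above(e,c), above(f,d), holds(a), holds(d), holds(f), ready(c,c), ready(c,e), ready(d,d)}
optimal plan length = 3; 3 > 2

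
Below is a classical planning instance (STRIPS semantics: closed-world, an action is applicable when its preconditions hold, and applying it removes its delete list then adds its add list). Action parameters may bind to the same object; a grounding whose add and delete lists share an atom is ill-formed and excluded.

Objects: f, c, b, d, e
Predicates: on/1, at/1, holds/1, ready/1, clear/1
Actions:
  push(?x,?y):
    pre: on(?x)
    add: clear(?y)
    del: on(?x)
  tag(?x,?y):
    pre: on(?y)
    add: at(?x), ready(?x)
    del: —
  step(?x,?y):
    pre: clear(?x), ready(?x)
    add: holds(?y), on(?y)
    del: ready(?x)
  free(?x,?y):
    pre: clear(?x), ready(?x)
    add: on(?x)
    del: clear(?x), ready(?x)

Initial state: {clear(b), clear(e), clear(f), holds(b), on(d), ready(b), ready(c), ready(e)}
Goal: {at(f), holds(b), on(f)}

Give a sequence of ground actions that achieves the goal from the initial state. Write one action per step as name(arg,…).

tag(f,d); step(f,f)

1. tag(f,d)  →  {at(f), clear(b), clear(e), clear(f), holds(b), on(d), ready(b), ready(c), ready(e), ready(f)}
2. step(f,f)  →  {at(f), clear(b), clear(e), clear(f), holds(b), holds(f), on(d), on(f), ready(b), ready(c), ready(e)}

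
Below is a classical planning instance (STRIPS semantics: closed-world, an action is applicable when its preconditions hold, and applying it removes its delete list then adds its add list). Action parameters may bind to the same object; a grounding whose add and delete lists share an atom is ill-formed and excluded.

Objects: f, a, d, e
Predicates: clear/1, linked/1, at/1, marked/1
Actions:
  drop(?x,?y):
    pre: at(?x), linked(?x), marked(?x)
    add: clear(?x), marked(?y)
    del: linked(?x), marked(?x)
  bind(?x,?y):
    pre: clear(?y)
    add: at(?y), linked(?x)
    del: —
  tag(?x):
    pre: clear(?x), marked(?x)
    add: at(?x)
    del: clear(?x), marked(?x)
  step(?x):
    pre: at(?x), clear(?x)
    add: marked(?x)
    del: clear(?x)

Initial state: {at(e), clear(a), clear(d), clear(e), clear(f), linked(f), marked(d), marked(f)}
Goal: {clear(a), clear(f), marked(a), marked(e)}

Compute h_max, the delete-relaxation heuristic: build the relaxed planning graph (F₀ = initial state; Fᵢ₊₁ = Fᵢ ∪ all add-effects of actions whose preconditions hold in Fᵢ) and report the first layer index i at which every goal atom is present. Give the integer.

2

F0 = init (8 atoms)
F1 = F0 ∪ {at(a), at(d), at(f), linked(a), linked(d), linked(e), marked(e)}  (15 atoms)
F2 = F1 ∪ {marked(a)}  (16 atoms)
goal ⊆ F2  ⇒  h_max = 2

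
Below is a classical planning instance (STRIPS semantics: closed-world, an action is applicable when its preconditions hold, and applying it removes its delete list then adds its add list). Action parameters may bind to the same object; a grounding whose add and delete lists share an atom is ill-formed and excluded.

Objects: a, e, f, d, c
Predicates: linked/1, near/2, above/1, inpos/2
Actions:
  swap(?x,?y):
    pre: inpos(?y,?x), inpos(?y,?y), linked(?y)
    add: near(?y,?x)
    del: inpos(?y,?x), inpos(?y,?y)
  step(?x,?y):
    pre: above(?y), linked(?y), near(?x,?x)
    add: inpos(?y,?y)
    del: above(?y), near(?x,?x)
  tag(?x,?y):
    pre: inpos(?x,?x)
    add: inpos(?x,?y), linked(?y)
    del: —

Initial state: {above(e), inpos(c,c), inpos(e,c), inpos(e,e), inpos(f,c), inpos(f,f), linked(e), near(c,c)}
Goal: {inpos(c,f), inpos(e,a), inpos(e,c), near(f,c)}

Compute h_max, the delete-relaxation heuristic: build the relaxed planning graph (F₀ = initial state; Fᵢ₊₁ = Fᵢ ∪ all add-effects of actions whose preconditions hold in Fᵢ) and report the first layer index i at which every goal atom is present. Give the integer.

2

F0 = init (8 atoms)
F1 = F0 ∪ {inpos(c,a), inpos(c,d), inpos(c,e), inpos(c,f), inpos(e,a), inpos(e,d), inpos(e,f), inpos(f,a), inpos(f,d), inpos(f,e), linked(a), linked(c), linked(d), linked(f), near(e,c), near(e,e)}  (24 atoms)
F2 = F1 ∪ {near(c,a), near(c,d), near(c,e), near(c,f), near(e,a), near(e,d), near(e,f), near(f,a), near(f,c), near(f,d), near(f,e), near(f,f)}  (36 atoms)
goal ⊆ F2  ⇒  h_max = 2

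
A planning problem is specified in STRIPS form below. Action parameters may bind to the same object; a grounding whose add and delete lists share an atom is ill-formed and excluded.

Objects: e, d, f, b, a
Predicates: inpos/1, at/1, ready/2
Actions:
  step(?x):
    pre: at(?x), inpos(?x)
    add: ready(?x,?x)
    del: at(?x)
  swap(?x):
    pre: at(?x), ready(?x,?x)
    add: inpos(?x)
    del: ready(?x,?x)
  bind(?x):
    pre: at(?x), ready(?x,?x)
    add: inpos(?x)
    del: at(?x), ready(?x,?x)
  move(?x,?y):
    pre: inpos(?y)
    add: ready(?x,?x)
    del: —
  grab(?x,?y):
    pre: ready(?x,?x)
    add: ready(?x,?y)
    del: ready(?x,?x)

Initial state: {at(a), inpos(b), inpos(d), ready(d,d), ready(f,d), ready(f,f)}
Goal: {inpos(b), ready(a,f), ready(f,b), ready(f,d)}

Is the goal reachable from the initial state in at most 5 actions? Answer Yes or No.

1. move(a,d)  →  {at(a), inpos(b), inpos(d), ready(a,a), ready(d,d), ready(f,d), ready(f,f)}
2. grab(f,b)  →  {at(a), inpos(b), inpos(d), ready(a,a), ready(d,d), ready(f,b), ready(f,d)}
3. grab(a,f)  →  {at(a), inpos(b), inpos(d), ready(a,f), ready(d,d), ready(f,b), ready(f,d)}
optimal plan length = 3; 3 ≤ 5

Yes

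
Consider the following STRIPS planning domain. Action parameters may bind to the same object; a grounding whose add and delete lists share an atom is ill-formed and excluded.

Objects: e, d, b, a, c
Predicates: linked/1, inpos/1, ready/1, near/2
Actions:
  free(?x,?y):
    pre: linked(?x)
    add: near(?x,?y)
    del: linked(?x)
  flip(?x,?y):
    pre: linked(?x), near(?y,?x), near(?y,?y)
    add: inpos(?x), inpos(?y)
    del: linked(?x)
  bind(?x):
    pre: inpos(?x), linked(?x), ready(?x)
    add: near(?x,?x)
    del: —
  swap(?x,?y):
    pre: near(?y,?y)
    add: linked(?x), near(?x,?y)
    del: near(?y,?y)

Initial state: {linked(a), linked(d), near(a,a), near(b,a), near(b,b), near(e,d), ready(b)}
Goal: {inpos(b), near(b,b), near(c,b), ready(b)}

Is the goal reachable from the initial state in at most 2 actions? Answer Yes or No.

1. flip(a,b)  →  {inpos(a), inpos(b), linked(d), near(a,a), near(b,a), near(b,b), near(e,d), ready(b)}
2. swap(c,a)  →  {inpos(a), inpos(b), linked(c), linked(d), near(b,a), near(b,b), near(c,a), near(e,d), ready(b)}
3. free(c,b)  →  {inpos(a), inpos(b), linked(d), near(b,a), near(b,b), near(c,a), near(c,b), near(e,d), ready(b)}
optimal plan length = 3; 3 > 2

No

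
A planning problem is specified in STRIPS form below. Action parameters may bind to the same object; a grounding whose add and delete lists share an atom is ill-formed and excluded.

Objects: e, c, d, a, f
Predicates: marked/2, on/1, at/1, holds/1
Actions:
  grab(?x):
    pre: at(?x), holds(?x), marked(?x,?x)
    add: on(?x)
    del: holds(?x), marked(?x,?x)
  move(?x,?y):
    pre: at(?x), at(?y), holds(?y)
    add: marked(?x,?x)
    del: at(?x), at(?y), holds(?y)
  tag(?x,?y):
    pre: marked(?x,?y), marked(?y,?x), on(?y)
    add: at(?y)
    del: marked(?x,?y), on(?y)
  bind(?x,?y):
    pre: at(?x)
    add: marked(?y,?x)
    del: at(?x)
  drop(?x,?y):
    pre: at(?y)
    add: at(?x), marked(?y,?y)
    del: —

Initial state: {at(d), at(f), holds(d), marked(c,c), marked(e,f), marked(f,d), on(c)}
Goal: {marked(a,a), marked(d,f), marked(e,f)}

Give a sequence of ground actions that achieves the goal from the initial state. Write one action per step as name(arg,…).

1. bind(f,d)  →  {at(d), holds(d), marked(c,c), marked(d,f), marked(e,f), marked(f,d), on(c)}
2. drop(a,d)  →  {at(a), at(d), holds(d), marked(c,c), marked(d,d), marked(d,f), marked(e,f), marked(f,d), on(c)}
3. move(a,d)  →  {marked(a,a), marked(c,c), marked(d,d), marked(d,f), marked(e,f), marked(f,d), on(c)}

bind(f,d); drop(a,d); move(a,d)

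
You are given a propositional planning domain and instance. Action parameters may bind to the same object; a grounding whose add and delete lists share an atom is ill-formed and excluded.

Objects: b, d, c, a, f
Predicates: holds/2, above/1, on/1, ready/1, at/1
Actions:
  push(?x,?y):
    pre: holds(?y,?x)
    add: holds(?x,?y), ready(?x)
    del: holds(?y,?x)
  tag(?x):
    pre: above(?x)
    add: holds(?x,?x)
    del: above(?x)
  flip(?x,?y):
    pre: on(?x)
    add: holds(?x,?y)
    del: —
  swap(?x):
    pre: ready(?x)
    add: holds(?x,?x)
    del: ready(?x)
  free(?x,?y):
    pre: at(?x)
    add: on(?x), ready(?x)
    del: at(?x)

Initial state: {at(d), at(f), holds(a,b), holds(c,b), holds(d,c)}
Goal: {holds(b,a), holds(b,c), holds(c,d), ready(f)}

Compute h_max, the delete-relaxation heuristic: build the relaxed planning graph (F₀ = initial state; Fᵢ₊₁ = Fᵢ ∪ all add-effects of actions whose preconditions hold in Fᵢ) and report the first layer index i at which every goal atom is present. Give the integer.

1

F0 = init (5 atoms)
F1 = F0 ∪ {holds(b,a), holds(b,c), holds(c,d), on(d), on(f), ready(b), ready(c), ready(d), ready(f)}  (14 atoms)
goal ⊆ F1  ⇒  h_max = 1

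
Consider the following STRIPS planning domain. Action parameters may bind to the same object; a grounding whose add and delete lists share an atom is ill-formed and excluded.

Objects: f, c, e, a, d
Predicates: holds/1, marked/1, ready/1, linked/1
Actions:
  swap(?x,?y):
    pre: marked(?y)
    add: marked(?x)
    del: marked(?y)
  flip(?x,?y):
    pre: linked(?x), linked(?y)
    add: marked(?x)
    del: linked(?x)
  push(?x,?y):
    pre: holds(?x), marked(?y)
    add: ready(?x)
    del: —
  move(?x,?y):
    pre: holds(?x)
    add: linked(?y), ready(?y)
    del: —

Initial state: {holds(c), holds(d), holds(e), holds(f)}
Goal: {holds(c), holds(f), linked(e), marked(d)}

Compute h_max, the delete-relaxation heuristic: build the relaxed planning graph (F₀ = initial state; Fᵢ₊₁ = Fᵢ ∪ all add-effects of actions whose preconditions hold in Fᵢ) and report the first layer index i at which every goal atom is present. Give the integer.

2

F0 = init (4 atoms)
F1 = F0 ∪ {linked(a), linked(c), linked(d), linked(e), linked(f), ready(a), ready(c), ready(d), ready(e), ready(f)}  (14 atoms)
F2 = F1 ∪ {marked(a), marked(c), marked(d), marked(e), marked(f)}  (19 atoms)
goal ⊆ F2  ⇒  h_max = 2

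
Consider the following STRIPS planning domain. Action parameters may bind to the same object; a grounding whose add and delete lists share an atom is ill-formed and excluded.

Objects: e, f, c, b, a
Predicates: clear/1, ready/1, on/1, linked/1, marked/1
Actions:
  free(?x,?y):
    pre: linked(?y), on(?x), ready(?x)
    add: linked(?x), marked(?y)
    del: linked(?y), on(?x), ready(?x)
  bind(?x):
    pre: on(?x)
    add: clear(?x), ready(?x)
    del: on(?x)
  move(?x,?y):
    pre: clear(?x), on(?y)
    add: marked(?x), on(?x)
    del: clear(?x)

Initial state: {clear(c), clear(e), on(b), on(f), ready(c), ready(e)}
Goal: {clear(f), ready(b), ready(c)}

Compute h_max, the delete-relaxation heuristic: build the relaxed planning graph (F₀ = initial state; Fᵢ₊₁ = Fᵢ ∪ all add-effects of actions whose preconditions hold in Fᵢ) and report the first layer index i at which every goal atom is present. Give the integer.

1

F0 = init (6 atoms)
F1 = F0 ∪ {clear(b), clear(f), marked(c), marked(e), on(c), on(e), ready(b), ready(f)}  (14 atoms)
goal ⊆ F1  ⇒  h_max = 1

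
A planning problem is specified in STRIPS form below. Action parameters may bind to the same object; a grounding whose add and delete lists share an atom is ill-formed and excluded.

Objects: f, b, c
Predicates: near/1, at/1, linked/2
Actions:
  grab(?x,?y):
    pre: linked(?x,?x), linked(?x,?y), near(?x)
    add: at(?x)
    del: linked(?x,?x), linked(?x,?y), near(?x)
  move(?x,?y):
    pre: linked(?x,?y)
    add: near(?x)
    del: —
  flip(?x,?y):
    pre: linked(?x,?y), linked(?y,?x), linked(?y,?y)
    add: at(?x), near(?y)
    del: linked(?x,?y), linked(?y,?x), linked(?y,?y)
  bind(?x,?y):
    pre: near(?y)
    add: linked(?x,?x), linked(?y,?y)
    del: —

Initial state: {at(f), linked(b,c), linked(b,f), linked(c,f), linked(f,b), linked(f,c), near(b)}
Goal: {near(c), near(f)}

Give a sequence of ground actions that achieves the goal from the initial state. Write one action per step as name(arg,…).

move(f,b); move(c,f)

1. move(f,b)  →  {at(f), linked(b,c), linked(b,f), linked(c,f), linked(f,b), linked(f,c), near(b), near(f)}
2. move(c,f)  →  {at(f), linked(b,c), linked(b,f), linked(c,f), linked(f,b), linked(f,c), near(b), near(c), near(f)}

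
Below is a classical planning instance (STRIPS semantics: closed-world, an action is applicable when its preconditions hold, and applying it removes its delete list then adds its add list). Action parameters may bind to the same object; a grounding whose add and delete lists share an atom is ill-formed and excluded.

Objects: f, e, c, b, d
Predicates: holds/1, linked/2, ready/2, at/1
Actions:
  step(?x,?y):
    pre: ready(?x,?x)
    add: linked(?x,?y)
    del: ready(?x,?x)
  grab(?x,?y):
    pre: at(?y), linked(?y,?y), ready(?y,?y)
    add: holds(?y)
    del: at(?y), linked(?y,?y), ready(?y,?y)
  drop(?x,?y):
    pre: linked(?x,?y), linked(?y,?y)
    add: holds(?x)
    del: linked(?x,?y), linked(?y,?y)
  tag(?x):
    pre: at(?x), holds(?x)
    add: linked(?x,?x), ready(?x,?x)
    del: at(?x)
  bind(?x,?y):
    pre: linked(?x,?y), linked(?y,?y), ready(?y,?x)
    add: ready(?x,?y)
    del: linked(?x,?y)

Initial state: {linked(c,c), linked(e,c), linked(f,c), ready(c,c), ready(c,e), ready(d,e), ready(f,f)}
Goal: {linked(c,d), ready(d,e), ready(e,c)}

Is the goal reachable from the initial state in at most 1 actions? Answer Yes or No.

1. step(c,d)  →  {linked(c,c), linked(c,d), linked(e,c), linked(f,c), ready(c,e), ready(d,e), ready(f,f)}
2. bind(e,c)  →  {linked(c,c), linked(c,d), linked(f,c), ready(c,e), ready(d,e), ready(e,c), ready(f,f)}
optimal plan length = 2; 2 > 1

No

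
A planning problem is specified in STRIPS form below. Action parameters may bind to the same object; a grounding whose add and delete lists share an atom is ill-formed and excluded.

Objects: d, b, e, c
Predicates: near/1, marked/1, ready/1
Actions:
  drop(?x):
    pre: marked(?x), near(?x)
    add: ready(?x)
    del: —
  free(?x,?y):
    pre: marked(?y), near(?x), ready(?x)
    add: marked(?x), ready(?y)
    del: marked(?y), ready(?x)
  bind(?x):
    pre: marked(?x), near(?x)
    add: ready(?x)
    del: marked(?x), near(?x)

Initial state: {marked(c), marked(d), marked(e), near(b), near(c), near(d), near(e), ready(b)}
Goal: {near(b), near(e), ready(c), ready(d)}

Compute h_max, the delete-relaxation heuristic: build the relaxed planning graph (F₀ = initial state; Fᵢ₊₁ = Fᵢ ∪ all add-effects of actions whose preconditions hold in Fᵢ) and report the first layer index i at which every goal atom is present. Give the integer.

F0 = init (8 atoms)
F1 = F0 ∪ {marked(b), ready(c), ready(d), ready(e)}  (12 atoms)
goal ⊆ F1  ⇒  h_max = 1

1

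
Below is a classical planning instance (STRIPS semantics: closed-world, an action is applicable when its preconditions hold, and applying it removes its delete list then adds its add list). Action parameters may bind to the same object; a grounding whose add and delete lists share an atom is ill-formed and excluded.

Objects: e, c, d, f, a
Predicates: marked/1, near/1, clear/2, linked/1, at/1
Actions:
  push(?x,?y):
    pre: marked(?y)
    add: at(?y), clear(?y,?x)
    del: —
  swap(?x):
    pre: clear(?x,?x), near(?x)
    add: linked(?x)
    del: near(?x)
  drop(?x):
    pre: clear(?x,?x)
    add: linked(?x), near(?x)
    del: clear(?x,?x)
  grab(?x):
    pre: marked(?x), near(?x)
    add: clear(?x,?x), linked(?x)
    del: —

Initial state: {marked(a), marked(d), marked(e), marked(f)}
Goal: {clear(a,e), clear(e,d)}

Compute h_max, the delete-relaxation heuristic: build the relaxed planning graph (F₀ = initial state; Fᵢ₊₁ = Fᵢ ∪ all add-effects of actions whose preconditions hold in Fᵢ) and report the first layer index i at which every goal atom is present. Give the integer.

1

F0 = init (4 atoms)
F1 = F0 ∪ {at(a), at(d), at(e), at(f), clear(a,a), clear(a,c), clear(a,d), clear(a,e), clear(a,f), clear(d,a), clear(d,c), clear(d,d), clear(d,e), clear(d,f), clear(e,a), clear(e,c), clear(e,d), clear(e,e), clear(e,f), clear(f,a), clear(f,c), clear(f,d), clear(f,e), clear(f,f)}  (28 atoms)
goal ⊆ F1  ⇒  h_max = 1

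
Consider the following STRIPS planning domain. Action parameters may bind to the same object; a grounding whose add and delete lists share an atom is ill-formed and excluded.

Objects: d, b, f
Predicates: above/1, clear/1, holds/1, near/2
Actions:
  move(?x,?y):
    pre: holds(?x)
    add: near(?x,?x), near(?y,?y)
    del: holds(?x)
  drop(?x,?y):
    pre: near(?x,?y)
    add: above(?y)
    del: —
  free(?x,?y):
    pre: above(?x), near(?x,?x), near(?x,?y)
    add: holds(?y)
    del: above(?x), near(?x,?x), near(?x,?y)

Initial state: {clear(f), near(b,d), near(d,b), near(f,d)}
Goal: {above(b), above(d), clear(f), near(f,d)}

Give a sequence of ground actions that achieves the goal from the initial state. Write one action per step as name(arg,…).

drop(d,b); drop(b,d)

1. drop(d,b)  →  {above(b), clear(f), near(b,d), near(d,b), near(f,d)}
2. drop(b,d)  →  {above(b), above(d), clear(f), near(b,d), near(d,b), near(f,d)}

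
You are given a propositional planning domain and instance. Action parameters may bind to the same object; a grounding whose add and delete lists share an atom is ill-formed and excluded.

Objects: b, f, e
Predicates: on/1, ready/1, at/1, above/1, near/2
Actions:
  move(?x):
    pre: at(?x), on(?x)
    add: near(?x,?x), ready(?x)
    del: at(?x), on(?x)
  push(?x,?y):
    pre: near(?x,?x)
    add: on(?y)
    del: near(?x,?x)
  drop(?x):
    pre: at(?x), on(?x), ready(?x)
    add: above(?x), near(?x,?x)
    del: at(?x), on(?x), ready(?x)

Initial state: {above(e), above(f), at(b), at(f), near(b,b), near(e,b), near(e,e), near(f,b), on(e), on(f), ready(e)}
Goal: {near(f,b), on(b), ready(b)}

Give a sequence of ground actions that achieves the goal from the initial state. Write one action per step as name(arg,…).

1. push(b,b)  →  {above(e), above(f), at(b), at(f), near(e,b), near(e,e), near(f,b), on(b), on(e), on(f), ready(e)}
2. move(b)  →  {above(e), above(f), at(f), near(b,b), near(e,b), near(e,e), near(f,b), on(e), on(f), ready(b), ready(e)}
3. push(b,b)  →  {above(e), above(f), at(f), near(e,b), near(e,e), near(f,b), on(b), on(e), on(f), ready(b), ready(e)}

push(b,b); move(b); push(b,b)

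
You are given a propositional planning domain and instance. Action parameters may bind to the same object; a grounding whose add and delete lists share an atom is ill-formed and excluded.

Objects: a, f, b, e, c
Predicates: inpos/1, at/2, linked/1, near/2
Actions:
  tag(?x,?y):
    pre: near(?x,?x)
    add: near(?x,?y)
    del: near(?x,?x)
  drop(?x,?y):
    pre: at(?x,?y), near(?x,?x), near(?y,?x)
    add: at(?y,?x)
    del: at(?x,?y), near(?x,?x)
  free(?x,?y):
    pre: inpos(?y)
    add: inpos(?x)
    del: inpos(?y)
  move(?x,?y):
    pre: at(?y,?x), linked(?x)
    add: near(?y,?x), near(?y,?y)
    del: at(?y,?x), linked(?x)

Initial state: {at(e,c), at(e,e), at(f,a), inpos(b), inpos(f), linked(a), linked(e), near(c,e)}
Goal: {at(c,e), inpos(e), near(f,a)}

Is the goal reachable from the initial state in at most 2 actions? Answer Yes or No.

No

1. free(e,f)  →  {at(e,c), at(e,e), at(f,a), inpos(b), inpos(e), linked(a), linked(e), near(c,e)}
2. move(a,f)  →  {at(e,c), at(e,e), inpos(b), inpos(e), linked(e), near(c,e), near(f,a), near(f,f)}
3. move(e,e)  →  {at(e,c), inpos(b), inpos(e), near(c,e), near(e,e), near(f,a), near(f,f)}
4. drop(e,c)  →  {at(c,e), inpos(b), inpos(e), near(c,e), near(f,a), near(f,f)}
optimal plan length = 4; 4 > 2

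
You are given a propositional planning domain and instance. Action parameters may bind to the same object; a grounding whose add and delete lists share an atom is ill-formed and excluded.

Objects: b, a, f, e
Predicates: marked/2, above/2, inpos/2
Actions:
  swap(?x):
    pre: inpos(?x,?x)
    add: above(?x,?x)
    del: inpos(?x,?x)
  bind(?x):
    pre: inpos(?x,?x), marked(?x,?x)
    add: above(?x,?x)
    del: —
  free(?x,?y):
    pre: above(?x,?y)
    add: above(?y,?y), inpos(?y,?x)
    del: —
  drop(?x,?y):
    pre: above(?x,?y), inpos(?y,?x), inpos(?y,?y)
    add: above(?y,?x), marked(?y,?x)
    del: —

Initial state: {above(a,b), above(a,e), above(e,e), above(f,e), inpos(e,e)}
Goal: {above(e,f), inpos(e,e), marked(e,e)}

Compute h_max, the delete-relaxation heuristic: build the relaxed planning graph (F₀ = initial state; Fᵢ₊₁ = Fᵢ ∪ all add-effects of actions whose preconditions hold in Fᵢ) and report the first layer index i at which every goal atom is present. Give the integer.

2

F0 = init (5 atoms)
F1 = F0 ∪ {above(b,b), inpos(b,a), inpos(e,a), inpos(e,f), marked(e,e)}  (10 atoms)
F2 = F1 ∪ {above(e,a), above(e,f), inpos(b,b), marked(e,a), marked(e,f)}  (15 atoms)
goal ⊆ F2  ⇒  h_max = 2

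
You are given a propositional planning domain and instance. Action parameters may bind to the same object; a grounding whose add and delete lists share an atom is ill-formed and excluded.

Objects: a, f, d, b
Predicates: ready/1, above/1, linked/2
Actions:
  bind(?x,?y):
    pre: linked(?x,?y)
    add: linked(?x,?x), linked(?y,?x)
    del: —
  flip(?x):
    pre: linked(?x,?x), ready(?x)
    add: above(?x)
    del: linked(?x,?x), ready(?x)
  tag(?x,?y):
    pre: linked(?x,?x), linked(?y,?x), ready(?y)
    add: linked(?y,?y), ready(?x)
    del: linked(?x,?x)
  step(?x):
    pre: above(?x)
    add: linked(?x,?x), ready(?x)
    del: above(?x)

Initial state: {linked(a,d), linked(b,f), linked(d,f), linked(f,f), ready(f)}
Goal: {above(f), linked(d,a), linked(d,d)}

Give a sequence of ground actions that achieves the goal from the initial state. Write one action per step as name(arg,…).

1. bind(a,d)  →  {linked(a,a), linked(a,d), linked(b,f), linked(d,a), linked(d,f), linked(f,f), ready(f)}
2. bind(d,a)  →  {linked(a,a), linked(a,d), linked(b,f), linked(d,a), linked(d,d), linked(d,f), linked(f,f), ready(f)}
3. flip(f)  →  {above(f), linked(a,a), linked(a,d), linked(b,f), linked(d,a), linked(d,d), linked(d,f)}

bind(a,d); bind(d,a); flip(f)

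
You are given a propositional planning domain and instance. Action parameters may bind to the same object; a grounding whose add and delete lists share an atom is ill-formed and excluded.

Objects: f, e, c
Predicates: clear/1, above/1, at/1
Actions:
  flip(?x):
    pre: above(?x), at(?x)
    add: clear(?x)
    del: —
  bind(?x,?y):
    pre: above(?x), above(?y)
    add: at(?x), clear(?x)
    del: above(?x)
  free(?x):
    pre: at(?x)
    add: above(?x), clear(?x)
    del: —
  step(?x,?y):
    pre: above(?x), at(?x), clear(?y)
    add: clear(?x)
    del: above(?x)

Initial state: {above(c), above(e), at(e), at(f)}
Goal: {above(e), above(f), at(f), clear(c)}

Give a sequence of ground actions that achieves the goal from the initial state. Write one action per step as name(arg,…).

1. bind(c,e)  →  {above(e), at(c), at(e), at(f), clear(c)}
2. free(f)  →  {above(e), above(f), at(c), at(e), at(f), clear(c), clear(f)}

bind(c,e); free(f)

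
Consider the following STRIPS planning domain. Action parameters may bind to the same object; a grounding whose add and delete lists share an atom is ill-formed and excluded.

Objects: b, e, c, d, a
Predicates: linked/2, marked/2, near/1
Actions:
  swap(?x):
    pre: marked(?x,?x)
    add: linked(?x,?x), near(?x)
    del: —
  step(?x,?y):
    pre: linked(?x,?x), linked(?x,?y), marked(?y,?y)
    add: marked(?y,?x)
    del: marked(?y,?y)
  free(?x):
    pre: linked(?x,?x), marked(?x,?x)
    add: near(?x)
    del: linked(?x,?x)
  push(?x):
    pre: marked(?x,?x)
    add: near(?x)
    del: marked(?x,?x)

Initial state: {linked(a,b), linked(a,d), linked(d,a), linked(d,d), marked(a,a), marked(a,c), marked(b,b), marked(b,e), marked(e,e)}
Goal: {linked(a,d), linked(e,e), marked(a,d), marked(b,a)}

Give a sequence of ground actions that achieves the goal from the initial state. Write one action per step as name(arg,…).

swap(e); swap(a); step(d,a); step(a,b)

1. swap(e)  →  {linked(a,b), linked(a,d), linked(d,a), linked(d,d), linked(e,e), marked(a,a), marked(a,c), marked(b,b), marked(b,e), marked(e,e), near(e)}
2. swap(a)  →  {linked(a,a), linked(a,b), linked(a,d), linked(d,a), linked(d,d), linked(e,e), marked(a,a), marked(a,c), marked(b,b), marked(b,e), marked(e,e), near(a), near(e)}
3. step(d,a)  →  {linked(a,a), linked(a,b), linked(a,d), linked(d,a), linked(d,d), linked(e,e), marked(a,c), marked(a,d), marked(b,b), marked(b,e), marked(e,e), near(a), near(e)}
4. step(a,b)  →  {linked(a,a), linked(a,b), linked(a,d), linked(d,a), linked(d,d), linked(e,e), marked(a,c), marked(a,d), marked(b,a), marked(b,e), marked(e,e), near(a), near(e)}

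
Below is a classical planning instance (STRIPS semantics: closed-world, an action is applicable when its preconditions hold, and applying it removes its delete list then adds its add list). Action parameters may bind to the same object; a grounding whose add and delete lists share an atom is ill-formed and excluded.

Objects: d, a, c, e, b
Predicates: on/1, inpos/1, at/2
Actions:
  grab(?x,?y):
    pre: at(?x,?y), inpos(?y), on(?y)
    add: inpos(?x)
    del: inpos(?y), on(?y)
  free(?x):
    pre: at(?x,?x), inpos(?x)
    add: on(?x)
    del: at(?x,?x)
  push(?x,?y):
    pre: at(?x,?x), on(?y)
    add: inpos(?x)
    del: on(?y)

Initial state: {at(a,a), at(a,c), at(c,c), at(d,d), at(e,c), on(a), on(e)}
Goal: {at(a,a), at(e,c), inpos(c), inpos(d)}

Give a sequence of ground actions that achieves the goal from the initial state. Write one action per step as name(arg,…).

1. push(d,a)  →  {at(a,a), at(a,c), at(c,c), at(d,d), at(e,c), inpos(d), on(e)}
2. push(c,e)  →  {at(a,a), at(a,c), at(c,c), at(d,d), at(e,c), inpos(c), inpos(d)}

push(d,a); push(c,e)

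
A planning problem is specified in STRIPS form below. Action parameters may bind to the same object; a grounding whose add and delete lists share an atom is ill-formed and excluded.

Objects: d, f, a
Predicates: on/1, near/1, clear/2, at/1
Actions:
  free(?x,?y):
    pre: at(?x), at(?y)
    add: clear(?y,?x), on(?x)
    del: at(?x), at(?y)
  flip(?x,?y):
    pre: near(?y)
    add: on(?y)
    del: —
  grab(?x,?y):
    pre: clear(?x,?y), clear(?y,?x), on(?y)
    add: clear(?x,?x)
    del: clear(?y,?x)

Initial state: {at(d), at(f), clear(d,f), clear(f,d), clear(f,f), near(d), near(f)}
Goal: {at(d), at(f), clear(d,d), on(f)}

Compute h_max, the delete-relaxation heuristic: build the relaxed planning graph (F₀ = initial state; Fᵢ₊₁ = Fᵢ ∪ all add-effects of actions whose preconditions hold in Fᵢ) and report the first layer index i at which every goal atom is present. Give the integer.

F0 = init (7 atoms)
F1 = F0 ∪ {clear(d,d), on(d), on(f)}  (10 atoms)
goal ⊆ F1  ⇒  h_max = 1

1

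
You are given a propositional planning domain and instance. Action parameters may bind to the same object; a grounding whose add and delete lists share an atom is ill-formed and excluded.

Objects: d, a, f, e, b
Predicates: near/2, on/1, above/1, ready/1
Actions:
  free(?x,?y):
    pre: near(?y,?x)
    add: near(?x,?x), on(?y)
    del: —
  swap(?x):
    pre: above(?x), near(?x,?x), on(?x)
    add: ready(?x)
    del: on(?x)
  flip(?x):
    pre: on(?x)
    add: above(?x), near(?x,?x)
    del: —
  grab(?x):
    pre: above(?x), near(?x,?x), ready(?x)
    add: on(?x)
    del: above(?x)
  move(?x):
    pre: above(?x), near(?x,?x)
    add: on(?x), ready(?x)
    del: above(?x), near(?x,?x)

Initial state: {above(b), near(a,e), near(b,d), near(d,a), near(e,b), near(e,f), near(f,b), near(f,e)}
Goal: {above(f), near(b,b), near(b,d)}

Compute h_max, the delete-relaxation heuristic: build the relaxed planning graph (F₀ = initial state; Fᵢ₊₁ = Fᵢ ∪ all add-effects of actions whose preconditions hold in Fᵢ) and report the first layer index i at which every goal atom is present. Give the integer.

F0 = init (8 atoms)
F1 = F0 ∪ {near(a,a), near(b,b), near(d,d), near(e,e), near(f,f), on(a), on(b), on(d), on(e), on(f)}  (18 atoms)
F2 = F1 ∪ {above(a), above(d), above(e), above(f), ready(b)}  (23 atoms)
goal ⊆ F2  ⇒  h_max = 2

2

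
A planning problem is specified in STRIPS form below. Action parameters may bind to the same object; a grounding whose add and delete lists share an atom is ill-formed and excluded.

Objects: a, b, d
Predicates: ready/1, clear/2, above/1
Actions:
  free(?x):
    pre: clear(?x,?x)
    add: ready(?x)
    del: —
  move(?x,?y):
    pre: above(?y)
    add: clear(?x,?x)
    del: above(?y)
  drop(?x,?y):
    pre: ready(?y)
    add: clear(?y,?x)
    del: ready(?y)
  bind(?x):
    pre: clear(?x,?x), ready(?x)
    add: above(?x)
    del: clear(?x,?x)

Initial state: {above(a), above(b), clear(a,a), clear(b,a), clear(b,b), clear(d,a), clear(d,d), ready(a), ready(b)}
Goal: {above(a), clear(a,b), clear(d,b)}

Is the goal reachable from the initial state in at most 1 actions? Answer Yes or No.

1. free(d)  →  {above(a), above(b), clear(a,a), clear(b,a), clear(b,b), clear(d,a), clear(d,d), ready(a), ready(b), ready(d)}
2. drop(b,a)  →  {above(a), above(b), clear(a,a), clear(a,b), clear(b,a), clear(b,b), clear(d,a), clear(d,d), ready(b), ready(d)}
3. drop(b,d)  →  {above(a), above(b), clear(a,a), clear(a,b), clear(b,a), clear(b,b), clear(d,a), clear(d,b), clear(d,d), ready(b)}
optimal plan length = 3; 3 > 1

No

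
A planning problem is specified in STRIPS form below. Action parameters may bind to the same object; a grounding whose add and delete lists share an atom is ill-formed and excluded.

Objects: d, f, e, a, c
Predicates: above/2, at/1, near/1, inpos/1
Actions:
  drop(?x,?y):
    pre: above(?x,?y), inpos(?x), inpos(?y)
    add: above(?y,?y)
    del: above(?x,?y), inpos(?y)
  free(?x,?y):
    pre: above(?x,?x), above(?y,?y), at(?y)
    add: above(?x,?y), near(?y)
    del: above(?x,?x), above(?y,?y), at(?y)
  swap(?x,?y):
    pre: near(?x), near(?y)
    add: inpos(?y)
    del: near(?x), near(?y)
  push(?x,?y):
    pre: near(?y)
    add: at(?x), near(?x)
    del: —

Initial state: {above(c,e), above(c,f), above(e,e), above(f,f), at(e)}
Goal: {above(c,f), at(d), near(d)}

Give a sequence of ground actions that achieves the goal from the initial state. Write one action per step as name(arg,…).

1. free(f,e)  →  {above(c,e), above(c,f), above(f,e), near(e)}
2. push(d,e)  →  {above(c,e), above(c,f), above(f,e), at(d), near(d), near(e)}

free(f,e); push(d,e)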